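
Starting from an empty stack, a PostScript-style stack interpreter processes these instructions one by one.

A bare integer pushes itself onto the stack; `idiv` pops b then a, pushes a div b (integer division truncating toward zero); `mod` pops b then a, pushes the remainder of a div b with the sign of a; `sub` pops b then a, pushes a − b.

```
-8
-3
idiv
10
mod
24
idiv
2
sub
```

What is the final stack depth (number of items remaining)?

1

-8   -> -8
-3   -> -8 -3
idiv -> 2
10   -> 2 10
mod  -> 2
24   -> 2 24
idiv -> 0
2    -> 0 2
sub  -> -2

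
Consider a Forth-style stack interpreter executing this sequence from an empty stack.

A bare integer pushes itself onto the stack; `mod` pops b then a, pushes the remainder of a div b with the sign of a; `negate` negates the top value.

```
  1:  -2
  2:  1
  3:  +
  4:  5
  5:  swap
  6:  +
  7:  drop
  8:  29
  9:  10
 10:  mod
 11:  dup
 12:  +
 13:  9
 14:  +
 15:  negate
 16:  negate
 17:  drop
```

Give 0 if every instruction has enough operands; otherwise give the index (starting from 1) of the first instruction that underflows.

-2     : -2
1      : -2 1
+      : -1
5      : -1 5
swap   : 5 -1
+      : 4
drop   : (empty)
29     : 29
10     : 29 10
mod    : 9
dup    : 9 9
+      : 18
9      : 18 9
+      : 27
negate : -27
negate : 27
drop   : (empty)

0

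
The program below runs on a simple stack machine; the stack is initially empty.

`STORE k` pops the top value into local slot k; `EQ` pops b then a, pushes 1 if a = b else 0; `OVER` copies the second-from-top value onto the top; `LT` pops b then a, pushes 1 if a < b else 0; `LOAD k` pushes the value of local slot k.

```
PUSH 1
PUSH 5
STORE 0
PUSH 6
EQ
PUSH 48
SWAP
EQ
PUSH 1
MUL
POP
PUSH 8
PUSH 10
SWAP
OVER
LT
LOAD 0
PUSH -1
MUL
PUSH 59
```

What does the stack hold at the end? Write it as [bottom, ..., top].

[10, 1, -5, 59]

PUSH 1  → [1]
PUSH 5  → [1, 5]
STORE 0 → [1]
PUSH 6  → [1, 6]
EQ      → [0]
PUSH 48 → [0, 48]
SWAP    → [48, 0]
EQ      → [0]
PUSH 1  → [0, 1]
MUL     → [0]
POP     → []
PUSH 8  → [8]
PUSH 10 → [8, 10]
SWAP    → [10, 8]
OVER    → [10, 8, 10]
LT      → [10, 1]
LOAD 0  → [10, 1, 5]
PUSH -1 → [10, 1, 5, -1]
MUL     → [10, 1, -5]
PUSH 59 → [10, 1, -5, 59]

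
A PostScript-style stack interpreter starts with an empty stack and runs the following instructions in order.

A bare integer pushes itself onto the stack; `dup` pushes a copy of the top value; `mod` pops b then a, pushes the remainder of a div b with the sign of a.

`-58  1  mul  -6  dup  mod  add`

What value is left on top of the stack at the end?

-58

-58 -> -58
1   -> -58 1
mul -> -58
-6  -> -58 -6
dup -> -58 -6 -6
mod -> -58 0
add -> -58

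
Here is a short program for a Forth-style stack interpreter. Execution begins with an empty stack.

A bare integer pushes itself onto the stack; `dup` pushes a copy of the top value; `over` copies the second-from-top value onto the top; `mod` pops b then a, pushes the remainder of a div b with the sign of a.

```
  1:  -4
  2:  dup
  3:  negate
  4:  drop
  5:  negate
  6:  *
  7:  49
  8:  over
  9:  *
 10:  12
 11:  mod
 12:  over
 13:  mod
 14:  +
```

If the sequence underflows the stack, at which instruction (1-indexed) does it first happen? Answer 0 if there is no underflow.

-4     -> [-4]
dup    -> [-4, -4]
negate -> [-4, 4]
drop   -> [-4]
negate -> [4]
*  — needs 2 operands, stack has 1 → underflow

6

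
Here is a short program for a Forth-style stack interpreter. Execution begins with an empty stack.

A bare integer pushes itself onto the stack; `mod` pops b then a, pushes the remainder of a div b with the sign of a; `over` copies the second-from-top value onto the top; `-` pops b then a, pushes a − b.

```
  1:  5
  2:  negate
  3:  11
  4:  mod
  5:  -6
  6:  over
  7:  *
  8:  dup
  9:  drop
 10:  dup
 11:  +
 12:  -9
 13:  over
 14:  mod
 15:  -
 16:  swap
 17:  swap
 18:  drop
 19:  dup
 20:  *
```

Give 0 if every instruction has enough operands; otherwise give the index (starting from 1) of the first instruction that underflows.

0

5      -> 5
negate -> -5
11     -> -5 11
mod    -> -5
-6     -> -5 -6
over   -> -5 -6 -5
*      -> -5 30
dup    -> -5 30 30
drop   -> -5 30
dup    -> -5 30 30
+      -> -5 60
-9     -> -5 60 -9
over   -> -5 60 -9 60
mod    -> -5 60 -9
-      -> -5 69
swap   -> 69 -5
swap   -> -5 69
drop   -> -5
dup    -> -5 -5
*      -> 25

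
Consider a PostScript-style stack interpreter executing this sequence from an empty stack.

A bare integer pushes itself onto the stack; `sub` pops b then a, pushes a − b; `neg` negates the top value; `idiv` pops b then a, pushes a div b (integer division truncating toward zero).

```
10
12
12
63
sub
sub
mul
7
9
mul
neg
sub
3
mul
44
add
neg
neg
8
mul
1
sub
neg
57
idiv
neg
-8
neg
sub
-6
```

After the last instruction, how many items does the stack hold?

10   : 10
12   : 10 12
12   : 10 12 12
63   : 10 12 12 63
sub  : 10 12 -51
sub  : 10 63
mul  : 630
7    : 630 7
9    : 630 7 9
mul  : 630 63
neg  : 630 -63
sub  : 693
3    : 693 3
mul  : 2079
44   : 2079 44
add  : 2123
neg  : -2123
neg  : 2123
8    : 2123 8
mul  : 16984
1    : 16984 1
sub  : 16983
neg  : -16983
57   : -16983 57
idiv : -297
neg  : 297
-8   : 297 -8
neg  : 297 8
sub  : 289
-6   : 289 -6

2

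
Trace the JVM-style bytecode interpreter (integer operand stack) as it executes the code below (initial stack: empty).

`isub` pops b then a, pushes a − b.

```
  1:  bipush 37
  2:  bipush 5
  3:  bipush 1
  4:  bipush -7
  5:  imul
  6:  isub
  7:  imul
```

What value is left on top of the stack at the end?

444

bipush 37 -> [37]
bipush 5  -> [37, 5]
bipush 1  -> [37, 5, 1]
bipush -7 -> [37, 5, 1, -7]
imul      -> [37, 5, -7]
isub      -> [37, 12]
imul      -> [444]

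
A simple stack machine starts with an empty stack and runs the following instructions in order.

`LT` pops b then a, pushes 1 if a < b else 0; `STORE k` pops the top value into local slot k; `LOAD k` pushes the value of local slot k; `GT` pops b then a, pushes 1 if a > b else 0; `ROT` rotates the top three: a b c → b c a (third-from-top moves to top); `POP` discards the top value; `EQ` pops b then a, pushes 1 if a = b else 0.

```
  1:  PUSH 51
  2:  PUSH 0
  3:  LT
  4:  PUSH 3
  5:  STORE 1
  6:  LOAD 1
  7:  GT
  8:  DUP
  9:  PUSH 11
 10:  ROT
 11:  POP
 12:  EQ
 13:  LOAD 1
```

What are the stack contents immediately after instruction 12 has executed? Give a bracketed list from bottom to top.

[0]

PUSH 51  [51]
PUSH 0   [51, 0]
LT       [0]
PUSH 3   [0, 3]
STORE 1  [0]
LOAD 1   [0, 3]
GT       [0]
DUP      [0, 0]
PUSH 11  [0, 0, 11]
ROT      [0, 11, 0]
POP      [0, 11]
EQ       [0]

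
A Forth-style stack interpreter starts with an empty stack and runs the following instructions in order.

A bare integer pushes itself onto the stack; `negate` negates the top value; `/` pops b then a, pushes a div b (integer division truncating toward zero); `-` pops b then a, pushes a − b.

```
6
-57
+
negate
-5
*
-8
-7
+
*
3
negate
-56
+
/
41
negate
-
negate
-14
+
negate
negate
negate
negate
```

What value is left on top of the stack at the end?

9

6      → 6
-57    → 6 -57
+      → -51
negate → 51
-5     → 51 -5
*      → -255
-8     → -255 -8
-7     → -255 -8 -7
+      → -255 -15
*      → 3825
3      → 3825 3
negate → 3825 -3
-56    → 3825 -3 -56
+      → 3825 -59
/      → -64
41     → -64 41
negate → -64 -41
-      → -23
negate → 23
-14    → 23 -14
+      → 9
negate → -9
negate → 9
negate → -9
negate → 9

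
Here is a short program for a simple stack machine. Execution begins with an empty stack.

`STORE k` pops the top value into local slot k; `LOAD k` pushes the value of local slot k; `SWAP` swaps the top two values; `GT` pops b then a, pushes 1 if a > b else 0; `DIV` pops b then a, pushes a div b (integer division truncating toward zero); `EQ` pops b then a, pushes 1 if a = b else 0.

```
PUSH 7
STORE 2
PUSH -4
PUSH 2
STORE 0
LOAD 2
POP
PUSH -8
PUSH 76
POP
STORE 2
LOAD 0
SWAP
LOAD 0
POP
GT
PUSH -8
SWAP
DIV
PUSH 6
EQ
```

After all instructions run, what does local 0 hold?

PUSH 7  -> [7]
STORE 2 -> []
PUSH -4 -> [-4]
PUSH 2  -> [-4, 2]
STORE 0 -> [-4]
LOAD 2  -> [-4, 7]
POP     -> [-4]
PUSH -8 -> [-4, -8]
PUSH 76 -> [-4, -8, 76]
POP     -> [-4, -8]
STORE 2 -> [-4]
LOAD 0  -> [-4, 2]
SWAP    -> [2, -4]
LOAD 0  -> [2, -4, 2]
POP     -> [2, -4]
GT      -> [1]
PUSH -8 -> [1, -8]
SWAP    -> [-8, 1]
DIV     -> [-8]
PUSH 6  -> [-8, 6]
EQ      -> [0]

2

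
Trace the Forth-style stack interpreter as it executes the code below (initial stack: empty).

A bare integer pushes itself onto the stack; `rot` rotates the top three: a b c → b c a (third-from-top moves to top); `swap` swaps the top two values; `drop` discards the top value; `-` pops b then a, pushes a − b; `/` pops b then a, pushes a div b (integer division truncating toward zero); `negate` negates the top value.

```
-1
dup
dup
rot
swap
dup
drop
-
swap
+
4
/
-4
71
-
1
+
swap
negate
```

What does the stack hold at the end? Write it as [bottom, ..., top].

[-74, 0]

-1      [-1]
dup     [-1, -1]
dup     [-1, -1, -1]
rot     [-1, -1, -1]
swap    [-1, -1, -1]
dup     [-1, -1, -1, -1]
drop    [-1, -1, -1]
-       [-1, 0]
swap    [0, -1]
+       [-1]
4       [-1, 4]
/       [0]
-4      [0, -4]
71      [0, -4, 71]
-       [0, -75]
1       [0, -75, 1]
+       [0, -74]
swap    [-74, 0]
negate  [-74, 0]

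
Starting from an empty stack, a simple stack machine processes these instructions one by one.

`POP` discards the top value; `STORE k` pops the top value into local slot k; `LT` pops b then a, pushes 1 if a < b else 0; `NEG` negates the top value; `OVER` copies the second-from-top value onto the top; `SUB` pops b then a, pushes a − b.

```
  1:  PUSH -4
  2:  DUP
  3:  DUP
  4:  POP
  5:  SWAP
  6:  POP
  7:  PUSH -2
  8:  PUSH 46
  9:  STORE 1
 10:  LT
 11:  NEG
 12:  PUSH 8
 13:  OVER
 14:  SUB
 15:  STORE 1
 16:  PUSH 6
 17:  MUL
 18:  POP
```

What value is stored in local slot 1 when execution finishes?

PUSH -4 -> -4
DUP     -> -4 -4
DUP     -> -4 -4 -4
POP     -> -4 -4
SWAP    -> -4 -4
POP     -> -4
PUSH -2 -> -4 -2
PUSH 46 -> -4 -2 46
STORE 1 -> -4 -2
LT      -> 1
NEG     -> -1
PUSH 8  -> -1 8
OVER    -> -1 8 -1
SUB     -> -1 9
STORE 1 -> -1
PUSH 6  -> -1 6
MUL     -> -6
POP     -> (empty)

9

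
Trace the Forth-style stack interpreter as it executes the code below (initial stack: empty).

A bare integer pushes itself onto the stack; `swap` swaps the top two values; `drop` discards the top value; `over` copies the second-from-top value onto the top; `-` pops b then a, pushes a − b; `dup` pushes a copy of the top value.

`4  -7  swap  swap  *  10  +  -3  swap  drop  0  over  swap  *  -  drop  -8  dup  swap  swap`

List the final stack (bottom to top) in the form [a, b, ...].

4    → 4
-7   → 4 -7
swap → -7 4
swap → 4 -7
*    → -28
10   → -28 10
+    → -18
-3   → -18 -3
swap → -3 -18
drop → -3
0    → -3 0
over → -3 0 -3
swap → -3 -3 0
*    → -3 0
-    → -3
drop → (empty)
-8   → -8
dup  → -8 -8
swap → -8 -8
swap → -8 -8

[-8, -8]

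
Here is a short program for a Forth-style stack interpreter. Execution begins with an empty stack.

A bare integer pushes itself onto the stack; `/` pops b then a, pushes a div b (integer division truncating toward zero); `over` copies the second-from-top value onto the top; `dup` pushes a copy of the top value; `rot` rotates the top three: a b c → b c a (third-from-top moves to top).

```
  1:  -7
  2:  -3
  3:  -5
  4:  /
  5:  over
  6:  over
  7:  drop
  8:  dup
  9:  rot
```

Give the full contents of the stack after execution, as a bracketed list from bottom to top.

-7   -> -7
-3   -> -7 -3
-5   -> -7 -3 -5
/    -> -7 0
over -> -7 0 -7
over -> -7 0 -7 0
drop -> -7 0 -7
dup  -> -7 0 -7 -7
rot  -> -7 -7 -7 0

[-7, -7, -7, 0]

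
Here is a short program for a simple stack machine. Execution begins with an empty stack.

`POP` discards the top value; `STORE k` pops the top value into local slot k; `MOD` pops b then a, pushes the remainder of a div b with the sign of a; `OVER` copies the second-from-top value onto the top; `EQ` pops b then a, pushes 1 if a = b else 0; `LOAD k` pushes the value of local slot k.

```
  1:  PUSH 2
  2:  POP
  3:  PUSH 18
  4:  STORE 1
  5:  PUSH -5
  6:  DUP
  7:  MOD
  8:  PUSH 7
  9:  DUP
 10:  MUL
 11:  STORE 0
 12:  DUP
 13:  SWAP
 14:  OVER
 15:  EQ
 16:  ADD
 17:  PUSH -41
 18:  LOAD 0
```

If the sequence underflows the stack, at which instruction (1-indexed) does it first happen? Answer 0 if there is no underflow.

PUSH 2   → 2
POP      → (empty)
PUSH 18  → 18
STORE 1  → (empty)
PUSH -5  → -5
DUP      → -5 -5
MOD      → 0
PUSH 7   → 0 7
DUP      → 0 7 7
MUL      → 0 49
STORE 0  → 0
DUP      → 0 0
SWAP     → 0 0
OVER     → 0 0 0
EQ       → 0 1
ADD      → 1
PUSH -41 → 1 -41
LOAD 0   → 1 -41 49

0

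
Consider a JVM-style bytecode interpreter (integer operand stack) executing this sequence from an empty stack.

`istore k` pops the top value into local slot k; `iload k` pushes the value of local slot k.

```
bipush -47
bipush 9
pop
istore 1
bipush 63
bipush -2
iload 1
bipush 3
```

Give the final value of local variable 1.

bipush -47  [-47]
bipush 9    [-47, 9]
pop         [-47]
istore 1    []
bipush 63   [63]
bipush -2   [63, -2]
iload 1     [63, -2, -47]
bipush 3    [63, -2, -47, 3]

-47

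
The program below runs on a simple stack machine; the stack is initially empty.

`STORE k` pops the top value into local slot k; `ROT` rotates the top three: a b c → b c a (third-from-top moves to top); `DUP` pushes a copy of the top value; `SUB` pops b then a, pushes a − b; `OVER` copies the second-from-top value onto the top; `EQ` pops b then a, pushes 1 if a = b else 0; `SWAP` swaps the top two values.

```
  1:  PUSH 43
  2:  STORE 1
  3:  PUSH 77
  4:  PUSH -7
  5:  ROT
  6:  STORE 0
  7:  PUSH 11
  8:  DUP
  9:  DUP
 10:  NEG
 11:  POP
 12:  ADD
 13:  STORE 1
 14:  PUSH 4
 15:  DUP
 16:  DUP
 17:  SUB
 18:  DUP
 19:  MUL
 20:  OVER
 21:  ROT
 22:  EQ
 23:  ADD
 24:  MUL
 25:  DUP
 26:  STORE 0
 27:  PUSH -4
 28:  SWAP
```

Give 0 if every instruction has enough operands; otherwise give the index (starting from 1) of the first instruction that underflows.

5

PUSH 43 : [43]
STORE 1 : []
PUSH 77 : [77]
PUSH -7 : [77, -7]
ROT  — needs 3 operands, stack has 2 → underflow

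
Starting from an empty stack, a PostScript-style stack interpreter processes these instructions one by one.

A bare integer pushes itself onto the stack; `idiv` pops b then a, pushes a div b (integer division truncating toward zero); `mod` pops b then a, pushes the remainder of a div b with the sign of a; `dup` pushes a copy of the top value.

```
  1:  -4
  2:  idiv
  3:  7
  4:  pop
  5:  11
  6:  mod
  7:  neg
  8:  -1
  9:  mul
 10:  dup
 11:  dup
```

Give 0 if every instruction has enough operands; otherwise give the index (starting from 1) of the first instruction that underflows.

2

-4 -> -4
idiv  — needs 2 operands, stack has 1 → underflow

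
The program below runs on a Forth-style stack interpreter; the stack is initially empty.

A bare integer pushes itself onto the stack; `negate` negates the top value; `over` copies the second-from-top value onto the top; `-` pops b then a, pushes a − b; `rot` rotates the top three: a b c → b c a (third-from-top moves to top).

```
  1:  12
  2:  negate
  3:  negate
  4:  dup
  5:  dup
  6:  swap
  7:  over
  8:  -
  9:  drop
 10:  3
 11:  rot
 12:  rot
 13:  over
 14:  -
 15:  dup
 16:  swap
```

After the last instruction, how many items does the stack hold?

4

12     : [12]
negate : [-12]
negate : [12]
dup    : [12, 12]
dup    : [12, 12, 12]
swap   : [12, 12, 12]
over   : [12, 12, 12, 12]
-      : [12, 12, 0]
drop   : [12, 12]
3      : [12, 12, 3]
rot    : [12, 3, 12]
rot    : [3, 12, 12]
over   : [3, 12, 12, 12]
-      : [3, 12, 0]
dup    : [3, 12, 0, 0]
swap   : [3, 12, 0, 0]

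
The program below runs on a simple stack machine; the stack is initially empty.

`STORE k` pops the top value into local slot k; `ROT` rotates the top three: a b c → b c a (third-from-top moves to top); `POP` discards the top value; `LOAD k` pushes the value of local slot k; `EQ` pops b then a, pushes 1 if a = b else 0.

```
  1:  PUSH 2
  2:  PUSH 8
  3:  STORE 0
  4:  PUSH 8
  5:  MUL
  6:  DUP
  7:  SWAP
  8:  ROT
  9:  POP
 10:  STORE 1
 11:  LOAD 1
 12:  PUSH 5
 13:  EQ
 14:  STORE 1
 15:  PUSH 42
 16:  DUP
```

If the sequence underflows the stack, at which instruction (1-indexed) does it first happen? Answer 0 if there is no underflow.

8

PUSH 2  : [2]
PUSH 8  : [2, 8]
STORE 0 : [2]
PUSH 8  : [2, 8]
MUL     : [16]
DUP     : [16, 16]
SWAP    : [16, 16]
ROT  — needs 3 operands, stack has 2 → underflow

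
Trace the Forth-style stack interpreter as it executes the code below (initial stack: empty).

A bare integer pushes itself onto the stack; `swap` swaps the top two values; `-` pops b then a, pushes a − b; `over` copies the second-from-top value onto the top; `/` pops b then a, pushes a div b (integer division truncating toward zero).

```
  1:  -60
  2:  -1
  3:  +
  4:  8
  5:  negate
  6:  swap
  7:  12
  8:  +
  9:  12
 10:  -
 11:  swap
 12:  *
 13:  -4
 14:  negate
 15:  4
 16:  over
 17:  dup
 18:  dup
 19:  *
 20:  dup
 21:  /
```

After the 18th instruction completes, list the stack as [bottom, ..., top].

[488, 4, 4, 4, 4, 4]

-60    → [-60]
-1     → [-60, -1]
+      → [-61]
8      → [-61, 8]
negate → [-61, -8]
swap   → [-8, -61]
12     → [-8, -61, 12]
+      → [-8, -49]
12     → [-8, -49, 12]
-      → [-8, -61]
swap   → [-61, -8]
*      → [488]
-4     → [488, -4]
negate → [488, 4]
4      → [488, 4, 4]
over   → [488, 4, 4, 4]
dup    → [488, 4, 4, 4, 4]
dup    → [488, 4, 4, 4, 4, 4]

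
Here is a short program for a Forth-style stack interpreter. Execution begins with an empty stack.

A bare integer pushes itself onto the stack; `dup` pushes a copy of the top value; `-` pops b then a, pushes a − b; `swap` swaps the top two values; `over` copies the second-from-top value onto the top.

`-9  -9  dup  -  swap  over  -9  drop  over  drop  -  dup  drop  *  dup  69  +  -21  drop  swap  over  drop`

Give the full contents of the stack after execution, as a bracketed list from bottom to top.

-9   → [-9]
-9   → [-9, -9]
dup  → [-9, -9, -9]
-    → [-9, 0]
swap → [0, -9]
over → [0, -9, 0]
-9   → [0, -9, 0, -9]
drop → [0, -9, 0]
over → [0, -9, 0, -9]
drop → [0, -9, 0]
-    → [0, -9]
dup  → [0, -9, -9]
drop → [0, -9]
*    → [0]
dup  → [0, 0]
69   → [0, 0, 69]
+    → [0, 69]
-21  → [0, 69, -21]
drop → [0, 69]
swap → [69, 0]
over → [69, 0, 69]
drop → [69, 0]

[69, 0]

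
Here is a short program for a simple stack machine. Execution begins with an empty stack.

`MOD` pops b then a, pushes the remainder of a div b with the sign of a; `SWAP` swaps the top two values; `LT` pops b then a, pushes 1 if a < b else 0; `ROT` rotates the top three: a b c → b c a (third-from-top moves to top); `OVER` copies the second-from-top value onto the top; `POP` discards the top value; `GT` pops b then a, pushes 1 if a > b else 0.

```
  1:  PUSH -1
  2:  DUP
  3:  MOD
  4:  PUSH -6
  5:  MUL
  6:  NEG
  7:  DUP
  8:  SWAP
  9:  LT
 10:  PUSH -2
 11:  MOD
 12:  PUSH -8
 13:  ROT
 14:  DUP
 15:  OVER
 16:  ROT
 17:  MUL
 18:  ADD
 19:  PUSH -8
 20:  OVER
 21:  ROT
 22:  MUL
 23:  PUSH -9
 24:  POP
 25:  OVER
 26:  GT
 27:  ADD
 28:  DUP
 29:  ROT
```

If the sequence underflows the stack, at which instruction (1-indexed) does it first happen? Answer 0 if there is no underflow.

13

PUSH -1 -> [-1]
DUP     -> [-1, -1]
MOD     -> [0]
PUSH -6 -> [0, -6]
MUL     -> [0]
NEG     -> [0]
DUP     -> [0, 0]
SWAP    -> [0, 0]
LT      -> [0]
PUSH -2 -> [0, -2]
MOD     -> [0]
PUSH -8 -> [0, -8]
ROT  — needs 3 operands, stack has 2 → underflow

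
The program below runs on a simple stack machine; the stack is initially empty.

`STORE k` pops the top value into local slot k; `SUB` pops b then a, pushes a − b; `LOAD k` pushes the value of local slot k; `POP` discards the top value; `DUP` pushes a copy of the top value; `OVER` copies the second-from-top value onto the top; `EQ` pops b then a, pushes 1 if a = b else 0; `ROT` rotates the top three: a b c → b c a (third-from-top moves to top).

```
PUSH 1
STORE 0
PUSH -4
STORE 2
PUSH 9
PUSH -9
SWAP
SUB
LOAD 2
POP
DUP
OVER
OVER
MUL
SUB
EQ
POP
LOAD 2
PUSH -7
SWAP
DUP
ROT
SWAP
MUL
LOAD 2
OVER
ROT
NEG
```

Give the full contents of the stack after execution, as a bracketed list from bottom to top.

[-4, -4, 28, -28]

PUSH 1   1
STORE 0  (empty)
PUSH -4  -4
STORE 2  (empty)
PUSH 9   9
PUSH -9  9 -9
SWAP     -9 9
SUB      -18
LOAD 2   -18 -4
POP      -18
DUP      -18 -18
OVER     -18 -18 -18
OVER     -18 -18 -18 -18
MUL      -18 -18 324
SUB      -18 -342
EQ       0
POP      (empty)
LOAD 2   -4
PUSH -7  -4 -7
SWAP     -7 -4
DUP      -7 -4 -4
ROT      -4 -4 -7
SWAP     -4 -7 -4
MUL      -4 28
LOAD 2   -4 28 -4
OVER     -4 28 -4 28
ROT      -4 -4 28 28
NEG      -4 -4 28 -28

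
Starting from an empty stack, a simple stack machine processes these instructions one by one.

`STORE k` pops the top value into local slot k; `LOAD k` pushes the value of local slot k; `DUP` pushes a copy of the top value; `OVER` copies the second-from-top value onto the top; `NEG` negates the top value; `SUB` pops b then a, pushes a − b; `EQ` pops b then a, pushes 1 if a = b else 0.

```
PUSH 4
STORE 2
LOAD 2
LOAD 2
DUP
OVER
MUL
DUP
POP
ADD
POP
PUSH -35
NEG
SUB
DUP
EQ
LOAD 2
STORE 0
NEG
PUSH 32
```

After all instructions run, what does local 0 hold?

PUSH 4   → [4]
STORE 2  → []
LOAD 2   → [4]
LOAD 2   → [4, 4]
DUP      → [4, 4, 4]
OVER     → [4, 4, 4, 4]
MUL      → [4, 4, 16]
DUP      → [4, 4, 16, 16]
POP      → [4, 4, 16]
ADD      → [4, 20]
POP      → [4]
PUSH -35 → [4, -35]
NEG      → [4, 35]
SUB      → [-31]
DUP      → [-31, -31]
EQ       → [1]
LOAD 2   → [1, 4]
STORE 0  → [1]
NEG      → [-1]
PUSH 32  → [-1, 32]

4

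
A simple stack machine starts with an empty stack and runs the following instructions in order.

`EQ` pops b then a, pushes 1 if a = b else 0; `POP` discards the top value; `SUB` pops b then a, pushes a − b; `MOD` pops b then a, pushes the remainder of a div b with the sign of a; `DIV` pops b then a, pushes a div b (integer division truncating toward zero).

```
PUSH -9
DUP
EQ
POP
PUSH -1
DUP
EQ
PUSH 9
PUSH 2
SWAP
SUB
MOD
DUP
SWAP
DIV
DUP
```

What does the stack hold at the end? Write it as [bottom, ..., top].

[1, 1]

PUSH -9  [-9]
DUP      [-9, -9]
EQ       [1]
POP      []
PUSH -1  [-1]
DUP      [-1, -1]
EQ       [1]
PUSH 9   [1, 9]
PUSH 2   [1, 9, 2]
SWAP     [1, 2, 9]
SUB      [1, -7]
MOD      [1]
DUP      [1, 1]
SWAP     [1, 1]
DIV      [1]
DUP      [1, 1]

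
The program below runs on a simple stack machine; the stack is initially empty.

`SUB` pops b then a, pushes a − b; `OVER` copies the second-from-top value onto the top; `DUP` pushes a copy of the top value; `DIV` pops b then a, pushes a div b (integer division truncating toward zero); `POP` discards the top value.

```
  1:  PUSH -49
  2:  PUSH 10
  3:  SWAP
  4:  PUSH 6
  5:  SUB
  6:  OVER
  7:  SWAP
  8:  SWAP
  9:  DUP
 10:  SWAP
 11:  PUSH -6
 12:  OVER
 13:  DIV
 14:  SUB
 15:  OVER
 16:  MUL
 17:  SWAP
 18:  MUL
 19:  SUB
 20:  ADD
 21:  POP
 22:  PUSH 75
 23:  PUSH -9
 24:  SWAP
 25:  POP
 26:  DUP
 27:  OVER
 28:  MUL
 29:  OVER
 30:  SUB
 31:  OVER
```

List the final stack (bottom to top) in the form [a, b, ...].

[-9, 90, -9]

PUSH -49 : -49
PUSH 10  : -49 10
SWAP     : 10 -49
PUSH 6   : 10 -49 6
SUB      : 10 -55
OVER     : 10 -55 10
SWAP     : 10 10 -55
SWAP     : 10 -55 10
DUP      : 10 -55 10 10
SWAP     : 10 -55 10 10
PUSH -6  : 10 -55 10 10 -6
OVER     : 10 -55 10 10 -6 10
DIV      : 10 -55 10 10 0
SUB      : 10 -55 10 10
OVER     : 10 -55 10 10 10
MUL      : 10 -55 10 100
SWAP     : 10 -55 100 10
MUL      : 10 -55 1000
SUB      : 10 -1055
ADD      : -1045
POP      : (empty)
PUSH 75  : 75
PUSH -9  : 75 -9
SWAP     : -9 75
POP      : -9
DUP      : -9 -9
OVER     : -9 -9 -9
MUL      : -9 81
OVER     : -9 81 -9
SUB      : -9 90
OVER     : -9 90 -9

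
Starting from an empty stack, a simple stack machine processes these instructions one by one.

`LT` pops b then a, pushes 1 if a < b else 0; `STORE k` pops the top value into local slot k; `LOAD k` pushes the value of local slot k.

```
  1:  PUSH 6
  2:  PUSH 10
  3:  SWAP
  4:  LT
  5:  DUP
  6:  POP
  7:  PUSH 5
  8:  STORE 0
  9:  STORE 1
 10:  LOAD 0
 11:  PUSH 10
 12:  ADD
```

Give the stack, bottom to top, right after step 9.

PUSH 6  : [6]
PUSH 10 : [6, 10]
SWAP    : [10, 6]
LT      : [0]
DUP     : [0, 0]
POP     : [0]
PUSH 5  : [0, 5]
STORE 0 : [0]
STORE 1 : []

[]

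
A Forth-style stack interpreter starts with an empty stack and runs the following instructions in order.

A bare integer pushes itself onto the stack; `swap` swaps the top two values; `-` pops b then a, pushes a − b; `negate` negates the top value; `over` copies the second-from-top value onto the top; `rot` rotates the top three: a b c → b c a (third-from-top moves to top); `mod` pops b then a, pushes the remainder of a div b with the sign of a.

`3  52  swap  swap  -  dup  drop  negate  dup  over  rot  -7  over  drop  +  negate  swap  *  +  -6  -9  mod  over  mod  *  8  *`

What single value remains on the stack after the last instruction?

96432

3      : [3]
52     : [3, 52]
swap   : [52, 3]
swap   : [3, 52]
-      : [-49]
dup    : [-49, -49]
drop   : [-49]
negate : [49]
dup    : [49, 49]
over   : [49, 49, 49]
rot    : [49, 49, 49]
-7     : [49, 49, 49, -7]
over   : [49, 49, 49, -7, 49]
drop   : [49, 49, 49, -7]
+      : [49, 49, 42]
negate : [49, 49, -42]
swap   : [49, -42, 49]
*      : [49, -2058]
+      : [-2009]
-6     : [-2009, -6]
-9     : [-2009, -6, -9]
mod    : [-2009, -6]
over   : [-2009, -6, -2009]
mod    : [-2009, -6]
*      : [12054]
8      : [12054, 8]
*      : [96432]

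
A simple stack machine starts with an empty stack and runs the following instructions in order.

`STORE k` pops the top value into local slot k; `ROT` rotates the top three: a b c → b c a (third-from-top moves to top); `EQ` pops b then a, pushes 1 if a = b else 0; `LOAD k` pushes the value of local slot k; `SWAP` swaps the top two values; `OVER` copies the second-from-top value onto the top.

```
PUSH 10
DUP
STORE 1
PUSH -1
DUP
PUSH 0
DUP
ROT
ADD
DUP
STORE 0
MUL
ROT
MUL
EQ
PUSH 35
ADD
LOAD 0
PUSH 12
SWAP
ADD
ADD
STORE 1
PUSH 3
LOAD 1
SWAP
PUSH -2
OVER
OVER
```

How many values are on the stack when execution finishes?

5

PUSH 10  10
DUP      10 10
STORE 1  10
PUSH -1  10 -1
DUP      10 -1 -1
PUSH 0   10 -1 -1 0
DUP      10 -1 -1 0 0
ROT      10 -1 0 0 -1
ADD      10 -1 0 -1
DUP      10 -1 0 -1 -1
STORE 0  10 -1 0 -1
MUL      10 -1 0
ROT      -1 0 10
MUL      -1 0
EQ       0
PUSH 35  0 35
ADD      35
LOAD 0   35 -1
PUSH 12  35 -1 12
SWAP     35 12 -1
ADD      35 11
ADD      46
STORE 1  (empty)
PUSH 3   3
LOAD 1   3 46
SWAP     46 3
PUSH -2  46 3 -2
OVER     46 3 -2 3
OVER     46 3 -2 3 -2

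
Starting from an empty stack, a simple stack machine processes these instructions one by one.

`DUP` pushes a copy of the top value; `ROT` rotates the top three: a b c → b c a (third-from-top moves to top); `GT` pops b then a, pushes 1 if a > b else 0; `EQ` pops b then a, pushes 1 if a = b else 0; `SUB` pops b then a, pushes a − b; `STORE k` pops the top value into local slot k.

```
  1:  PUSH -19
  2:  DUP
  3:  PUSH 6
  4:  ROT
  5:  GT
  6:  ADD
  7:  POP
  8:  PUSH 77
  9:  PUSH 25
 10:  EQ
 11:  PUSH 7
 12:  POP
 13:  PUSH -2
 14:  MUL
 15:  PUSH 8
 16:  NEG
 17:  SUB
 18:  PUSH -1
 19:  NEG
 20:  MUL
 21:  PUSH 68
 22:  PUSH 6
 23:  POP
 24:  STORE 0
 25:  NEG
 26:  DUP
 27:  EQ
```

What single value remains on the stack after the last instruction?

1

PUSH -19 -> [-19]
DUP      -> [-19, -19]
PUSH 6   -> [-19, -19, 6]
ROT      -> [-19, 6, -19]
GT       -> [-19, 1]
ADD      -> [-18]
POP      -> []
PUSH 77  -> [77]
PUSH 25  -> [77, 25]
EQ       -> [0]
PUSH 7   -> [0, 7]
POP      -> [0]
PUSH -2  -> [0, -2]
MUL      -> [0]
PUSH 8   -> [0, 8]
NEG      -> [0, -8]
SUB      -> [8]
PUSH -1  -> [8, -1]
NEG      -> [8, 1]
MUL      -> [8]
PUSH 68  -> [8, 68]
PUSH 6   -> [8, 68, 6]
POP      -> [8, 68]
STORE 0  -> [8]
NEG      -> [-8]
DUP      -> [-8, -8]
EQ       -> [1]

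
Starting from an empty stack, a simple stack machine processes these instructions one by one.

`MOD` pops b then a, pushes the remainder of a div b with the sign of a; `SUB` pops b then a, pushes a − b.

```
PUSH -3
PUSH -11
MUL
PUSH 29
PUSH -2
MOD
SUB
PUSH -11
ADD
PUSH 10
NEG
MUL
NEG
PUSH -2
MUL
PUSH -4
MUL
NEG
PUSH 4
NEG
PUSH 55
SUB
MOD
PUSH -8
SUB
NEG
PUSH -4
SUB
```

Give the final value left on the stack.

24

PUSH -3  → -3
PUSH -11 → -3 -11
MUL      → 33
PUSH 29  → 33 29
PUSH -2  → 33 29 -2
MOD      → 33 1
SUB      → 32
PUSH -11 → 32 -11
ADD      → 21
PUSH 10  → 21 10
NEG      → 21 -10
MUL      → -210
NEG      → 210
PUSH -2  → 210 -2
MUL      → -420
PUSH -4  → -420 -4
MUL      → 1680
NEG      → -1680
PUSH 4   → -1680 4
NEG      → -1680 -4
PUSH 55  → -1680 -4 55
SUB      → -1680 -59
MOD      → -28
PUSH -8  → -28 -8
SUB      → -20
NEG      → 20
PUSH -4  → 20 -4
SUB      → 24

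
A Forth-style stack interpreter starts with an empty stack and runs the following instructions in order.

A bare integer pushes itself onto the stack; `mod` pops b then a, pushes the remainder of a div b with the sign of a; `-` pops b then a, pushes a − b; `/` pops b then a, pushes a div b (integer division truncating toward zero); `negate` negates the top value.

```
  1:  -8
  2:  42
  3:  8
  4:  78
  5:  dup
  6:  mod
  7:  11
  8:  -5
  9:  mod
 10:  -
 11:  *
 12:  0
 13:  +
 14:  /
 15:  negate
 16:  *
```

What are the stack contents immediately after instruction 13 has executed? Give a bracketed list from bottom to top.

[-8, 42, -8]

-8  → -8
42  → -8 42
8   → -8 42 8
78  → -8 42 8 78
dup → -8 42 8 78 78
mod → -8 42 8 0
11  → -8 42 8 0 11
-5  → -8 42 8 0 11 -5
mod → -8 42 8 0 1
-   → -8 42 8 -1
*   → -8 42 -8
0   → -8 42 -8 0
+   → -8 42 -8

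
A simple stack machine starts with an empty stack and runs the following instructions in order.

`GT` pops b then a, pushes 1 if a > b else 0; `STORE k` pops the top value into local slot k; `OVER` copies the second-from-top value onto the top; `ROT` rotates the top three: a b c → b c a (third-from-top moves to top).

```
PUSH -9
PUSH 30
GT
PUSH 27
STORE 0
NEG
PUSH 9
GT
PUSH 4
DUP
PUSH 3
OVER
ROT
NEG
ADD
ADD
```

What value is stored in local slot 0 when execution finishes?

PUSH -9 → [-9]
PUSH 30 → [-9, 30]
GT      → [0]
PUSH 27 → [0, 27]
STORE 0 → [0]
NEG     → [0]
PUSH 9  → [0, 9]
GT      → [0]
PUSH 4  → [0, 4]
DUP     → [0, 4, 4]
PUSH 3  → [0, 4, 4, 3]
OVER    → [0, 4, 4, 3, 4]
ROT     → [0, 4, 3, 4, 4]
NEG     → [0, 4, 3, 4, -4]
ADD     → [0, 4, 3, 0]
ADD     → [0, 4, 3]

27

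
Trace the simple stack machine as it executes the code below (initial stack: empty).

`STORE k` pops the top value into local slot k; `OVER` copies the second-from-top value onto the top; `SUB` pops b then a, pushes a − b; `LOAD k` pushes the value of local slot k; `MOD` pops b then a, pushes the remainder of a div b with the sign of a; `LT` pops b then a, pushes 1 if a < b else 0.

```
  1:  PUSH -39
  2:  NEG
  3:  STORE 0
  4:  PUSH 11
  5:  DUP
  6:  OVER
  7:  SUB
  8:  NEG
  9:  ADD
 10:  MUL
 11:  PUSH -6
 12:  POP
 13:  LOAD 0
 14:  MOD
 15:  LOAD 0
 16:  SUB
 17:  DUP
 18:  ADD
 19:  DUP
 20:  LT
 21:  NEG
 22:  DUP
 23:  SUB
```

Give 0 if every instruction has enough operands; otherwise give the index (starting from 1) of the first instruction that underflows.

10

PUSH -39 -> -39
NEG      -> 39
STORE 0  -> (empty)
PUSH 11  -> 11
DUP      -> 11 11
OVER     -> 11 11 11
SUB      -> 11 0
NEG      -> 11 0
ADD      -> 11
MUL  — needs 2 operands, stack has 1 → underflow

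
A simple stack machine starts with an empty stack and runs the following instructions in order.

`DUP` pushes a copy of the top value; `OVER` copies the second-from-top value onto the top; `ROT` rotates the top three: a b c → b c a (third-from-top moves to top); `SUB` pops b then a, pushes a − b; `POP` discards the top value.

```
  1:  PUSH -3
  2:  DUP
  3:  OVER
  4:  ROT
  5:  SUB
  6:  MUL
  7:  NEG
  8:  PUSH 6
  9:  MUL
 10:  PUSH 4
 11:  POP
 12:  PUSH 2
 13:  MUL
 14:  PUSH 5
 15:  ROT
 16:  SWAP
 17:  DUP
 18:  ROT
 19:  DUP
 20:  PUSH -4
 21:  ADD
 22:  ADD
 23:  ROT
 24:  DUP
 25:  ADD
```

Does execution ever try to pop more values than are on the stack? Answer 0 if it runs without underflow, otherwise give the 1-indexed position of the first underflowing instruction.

15

PUSH -3 : -3
DUP     : -3 -3
OVER    : -3 -3 -3
ROT     : -3 -3 -3
SUB     : -3 0
MUL     : 0
NEG     : 0
PUSH 6  : 0 6
MUL     : 0
PUSH 4  : 0 4
POP     : 0
PUSH 2  : 0 2
MUL     : 0
PUSH 5  : 0 5
ROT  — needs 3 operands, stack has 2 → underflow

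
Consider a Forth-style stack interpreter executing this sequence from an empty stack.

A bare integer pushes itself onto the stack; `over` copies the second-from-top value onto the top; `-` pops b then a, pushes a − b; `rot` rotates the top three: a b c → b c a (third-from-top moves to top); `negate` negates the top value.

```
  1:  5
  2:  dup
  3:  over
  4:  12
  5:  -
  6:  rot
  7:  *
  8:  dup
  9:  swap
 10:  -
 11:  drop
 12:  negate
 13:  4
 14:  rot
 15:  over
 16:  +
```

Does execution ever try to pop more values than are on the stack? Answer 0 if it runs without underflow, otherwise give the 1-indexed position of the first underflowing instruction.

14

5       5
dup     5 5
over    5 5 5
12      5 5 5 12
-       5 5 -7
rot     5 -7 5
*       5 -35
dup     5 -35 -35
swap    5 -35 -35
-       5 0
drop    5
negate  -5
4       -5 4
rot  — needs 3 operands, stack has 2 → underflow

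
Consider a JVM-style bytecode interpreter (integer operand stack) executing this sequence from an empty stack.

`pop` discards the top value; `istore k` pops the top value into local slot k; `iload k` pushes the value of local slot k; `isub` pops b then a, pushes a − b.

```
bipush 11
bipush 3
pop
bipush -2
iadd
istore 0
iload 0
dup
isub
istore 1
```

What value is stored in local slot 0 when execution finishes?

9

bipush 11 -> [11]
bipush 3  -> [11, 3]
pop       -> [11]
bipush -2 -> [11, -2]
iadd      -> [9]
istore 0  -> []
iload 0   -> [9]
dup       -> [9, 9]
isub      -> [0]
istore 1  -> []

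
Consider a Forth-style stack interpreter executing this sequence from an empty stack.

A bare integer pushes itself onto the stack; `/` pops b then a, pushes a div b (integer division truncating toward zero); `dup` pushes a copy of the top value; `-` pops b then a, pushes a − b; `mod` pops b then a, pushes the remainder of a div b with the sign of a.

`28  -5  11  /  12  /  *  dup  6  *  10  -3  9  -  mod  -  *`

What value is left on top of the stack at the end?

28  → 28
-5  → 28 -5
11  → 28 -5 11
/   → 28 0
12  → 28 0 12
/   → 28 0
*   → 0
dup → 0 0
6   → 0 0 6
*   → 0 0
10  → 0 0 10
-3  → 0 0 10 -3
9   → 0 0 10 -3 9
-   → 0 0 10 -12
mod → 0 0 10
-   → 0 -10
*   → 0

0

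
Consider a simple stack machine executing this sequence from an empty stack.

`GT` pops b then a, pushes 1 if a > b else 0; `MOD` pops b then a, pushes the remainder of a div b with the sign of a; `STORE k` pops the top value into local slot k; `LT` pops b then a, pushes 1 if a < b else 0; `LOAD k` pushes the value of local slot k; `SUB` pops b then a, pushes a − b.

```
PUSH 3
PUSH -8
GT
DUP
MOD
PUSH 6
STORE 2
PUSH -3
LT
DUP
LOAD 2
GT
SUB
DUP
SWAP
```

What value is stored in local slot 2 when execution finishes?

PUSH 3  -> 3
PUSH -8 -> 3 -8
GT      -> 1
DUP     -> 1 1
MOD     -> 0
PUSH 6  -> 0 6
STORE 2 -> 0
PUSH -3 -> 0 -3
LT      -> 0
DUP     -> 0 0
LOAD 2  -> 0 0 6
GT      -> 0 0
SUB     -> 0
DUP     -> 0 0
SWAP    -> 0 0

6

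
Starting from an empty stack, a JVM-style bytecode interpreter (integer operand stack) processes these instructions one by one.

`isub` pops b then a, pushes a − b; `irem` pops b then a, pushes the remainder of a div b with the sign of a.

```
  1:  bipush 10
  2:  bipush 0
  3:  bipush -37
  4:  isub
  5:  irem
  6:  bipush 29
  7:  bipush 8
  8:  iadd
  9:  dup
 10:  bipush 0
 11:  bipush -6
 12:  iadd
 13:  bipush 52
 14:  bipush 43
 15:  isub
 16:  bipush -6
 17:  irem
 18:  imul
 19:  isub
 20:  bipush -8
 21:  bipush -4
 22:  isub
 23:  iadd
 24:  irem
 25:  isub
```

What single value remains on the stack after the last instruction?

-27

bipush 10  : [10]
bipush 0   : [10, 0]
bipush -37 : [10, 0, -37]
isub       : [10, 37]
irem       : [10]
bipush 29  : [10, 29]
bipush 8   : [10, 29, 8]
iadd       : [10, 37]
dup        : [10, 37, 37]
bipush 0   : [10, 37, 37, 0]
bipush -6  : [10, 37, 37, 0, -6]
iadd       : [10, 37, 37, -6]
bipush 52  : [10, 37, 37, -6, 52]
bipush 43  : [10, 37, 37, -6, 52, 43]
isub       : [10, 37, 37, -6, 9]
bipush -6  : [10, 37, 37, -6, 9, -6]
irem       : [10, 37, 37, -6, 3]
imul       : [10, 37, 37, -18]
isub       : [10, 37, 55]
bipush -8  : [10, 37, 55, -8]
bipush -4  : [10, 37, 55, -8, -4]
isub       : [10, 37, 55, -4]
iadd       : [10, 37, 51]
irem       : [10, 37]
isub       : [-27]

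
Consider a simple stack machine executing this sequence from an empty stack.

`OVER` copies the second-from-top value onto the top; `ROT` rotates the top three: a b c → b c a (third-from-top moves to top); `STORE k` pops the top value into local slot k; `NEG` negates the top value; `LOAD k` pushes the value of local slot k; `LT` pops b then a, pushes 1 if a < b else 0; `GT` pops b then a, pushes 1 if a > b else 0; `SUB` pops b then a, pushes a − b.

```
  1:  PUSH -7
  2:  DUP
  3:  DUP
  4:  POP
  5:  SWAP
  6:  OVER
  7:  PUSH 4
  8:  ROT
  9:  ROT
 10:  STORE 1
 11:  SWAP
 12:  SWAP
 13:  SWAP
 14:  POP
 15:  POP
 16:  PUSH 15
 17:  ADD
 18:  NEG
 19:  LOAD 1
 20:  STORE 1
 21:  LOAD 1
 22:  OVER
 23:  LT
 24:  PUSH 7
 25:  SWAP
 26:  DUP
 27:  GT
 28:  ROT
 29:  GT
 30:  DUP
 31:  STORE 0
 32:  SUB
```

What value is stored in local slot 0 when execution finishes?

1

PUSH -7  [-7]
DUP      [-7, -7]
DUP      [-7, -7, -7]
POP      [-7, -7]
SWAP     [-7, -7]
OVER     [-7, -7, -7]
PUSH 4   [-7, -7, -7, 4]
ROT      [-7, -7, 4, -7]
ROT      [-7, 4, -7, -7]
STORE 1  [-7, 4, -7]
SWAP     [-7, -7, 4]
SWAP     [-7, 4, -7]
SWAP     [-7, -7, 4]
POP      [-7, -7]
POP      [-7]
PUSH 15  [-7, 15]
ADD      [8]
NEG      [-8]
LOAD 1   [-8, -7]
STORE 1  [-8]
LOAD 1   [-8, -7]
OVER     [-8, -7, -8]
LT       [-8, 0]
PUSH 7   [-8, 0, 7]
SWAP     [-8, 7, 0]
DUP      [-8, 7, 0, 0]
GT       [-8, 7, 0]
ROT      [7, 0, -8]
GT       [7, 1]
DUP      [7, 1, 1]
STORE 0  [7, 1]
SUB      [6]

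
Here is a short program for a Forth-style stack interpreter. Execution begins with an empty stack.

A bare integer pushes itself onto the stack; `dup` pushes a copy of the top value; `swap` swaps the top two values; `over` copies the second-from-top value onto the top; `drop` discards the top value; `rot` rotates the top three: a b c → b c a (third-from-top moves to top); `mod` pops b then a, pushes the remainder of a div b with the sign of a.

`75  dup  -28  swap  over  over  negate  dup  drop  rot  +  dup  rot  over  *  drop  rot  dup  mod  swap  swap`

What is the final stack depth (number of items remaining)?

75     → 75
dup    → 75 75
-28    → 75 75 -28
swap   → 75 -28 75
over   → 75 -28 75 -28
over   → 75 -28 75 -28 75
negate → 75 -28 75 -28 -75
dup    → 75 -28 75 -28 -75 -75
drop   → 75 -28 75 -28 -75
rot    → 75 -28 -28 -75 75
+      → 75 -28 -28 0
dup    → 75 -28 -28 0 0
rot    → 75 -28 0 0 -28
over   → 75 -28 0 0 -28 0
*      → 75 -28 0 0 0
drop   → 75 -28 0 0
rot    → 75 0 0 -28
dup    → 75 0 0 -28 -28
mod    → 75 0 0 0
swap   → 75 0 0 0
swap   → 75 0 0 0

4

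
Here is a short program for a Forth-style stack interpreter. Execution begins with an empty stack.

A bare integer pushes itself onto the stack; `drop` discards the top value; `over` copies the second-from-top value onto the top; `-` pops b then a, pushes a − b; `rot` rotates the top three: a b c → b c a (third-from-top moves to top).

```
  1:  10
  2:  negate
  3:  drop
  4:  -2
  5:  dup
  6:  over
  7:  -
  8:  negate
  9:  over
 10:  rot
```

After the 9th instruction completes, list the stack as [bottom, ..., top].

10     → [10]
negate → [-10]
drop   → []
-2     → [-2]
dup    → [-2, -2]
over   → [-2, -2, -2]
-      → [-2, 0]
negate → [-2, 0]
over   → [-2, 0, -2]

[-2, 0, -2]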